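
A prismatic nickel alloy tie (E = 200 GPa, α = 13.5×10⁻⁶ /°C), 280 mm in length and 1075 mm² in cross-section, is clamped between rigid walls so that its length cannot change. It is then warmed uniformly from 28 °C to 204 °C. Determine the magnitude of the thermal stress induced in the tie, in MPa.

σ ≈ 475 MPa (compressive)

With length fixed, the mechanical strain must cancel the thermal strain αΔT = 13.5×10⁻⁶ × 176 = 2376×10⁻⁶.
Hence σ = E·αΔT = 200×10³ × 2376×10⁻⁶ = 475.2 MPa, compressive.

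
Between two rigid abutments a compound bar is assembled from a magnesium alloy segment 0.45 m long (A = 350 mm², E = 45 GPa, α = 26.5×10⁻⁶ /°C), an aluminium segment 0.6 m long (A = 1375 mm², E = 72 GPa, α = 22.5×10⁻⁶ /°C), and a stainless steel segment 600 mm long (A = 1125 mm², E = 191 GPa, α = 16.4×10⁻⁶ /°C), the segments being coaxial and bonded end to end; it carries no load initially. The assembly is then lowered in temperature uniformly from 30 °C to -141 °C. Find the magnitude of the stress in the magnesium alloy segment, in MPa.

σ ≈ 460 MPa (tensile)

Free thermal contraction of the whole bar: Σ αᵢΔT Lᵢ = 26.5×10⁻⁶×171×450 + 22.5×10⁻⁶×171×600 + 16.4×10⁻⁶×171×600 = 6.03 mm.
The rigid supports impose zero overall length change; the single axial force P common to all segments must satisfy P Σ Lᵢ/(AᵢEᵢ) = δ_free.
The series flexibility is Σ Lᵢ/(AᵢEᵢ) = 450/(350×45×10³) + 600/(1375×72×10³) + 600/(1125×191×10³) = 3.742×10⁻⁵ mm/N.
Hence P = δ_free / Σ(L/AE) = 6.03/3.742×10⁻⁵ = 161.1 kN (tensile).
σ_{magnesium alloy} = P / A = 161100 / 350 = 460.4 MPa.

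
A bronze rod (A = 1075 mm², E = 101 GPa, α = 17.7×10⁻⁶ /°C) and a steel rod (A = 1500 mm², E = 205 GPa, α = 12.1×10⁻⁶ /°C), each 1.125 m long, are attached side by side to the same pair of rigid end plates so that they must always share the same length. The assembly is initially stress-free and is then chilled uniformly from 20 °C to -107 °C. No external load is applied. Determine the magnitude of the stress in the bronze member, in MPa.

Both members must finish at the same length. With the larger α, the bronze tends to over-contract; the plates restrain it, putting the bronze in tension and the steel in compression. With no external load the two internal forces are equal and opposite, magnitude P.
Setting the final lengths equal and cancelling L: (α₁ − α₂)ΔT = P/(A₁E₁) + P/(A₂E₂).
|α₁ − α₂|·ΔT = 5.6×10⁻⁶ × 127 = 0.0007112.
1/(A₁E₁) + 1/(A₂E₂) = 1/(1075×101×10³) + 1/(1500×205×10³) = 1.246×10⁻⁸ N⁻¹.
So P = 0.0007112 / 1.246×10⁻⁸ = 57.07 kN.
σ_{bronze} = P/A₁ = 57070/1075 = 53.09 MPa, tensile.

σ ≈ 53.1 MPa (tensile)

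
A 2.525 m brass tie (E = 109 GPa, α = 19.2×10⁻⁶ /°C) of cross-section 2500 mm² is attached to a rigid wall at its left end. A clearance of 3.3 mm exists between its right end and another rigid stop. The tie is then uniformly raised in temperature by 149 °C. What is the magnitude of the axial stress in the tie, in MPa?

σ ≈ 169 MPa (compressive)

Free thermal elongation = αΔT L = 19.2×10⁻⁶ × 149 × 2525 = 7.224 mm.
This exceeds the 3.3 mm gap, so the wall pushes back. The portion of expansion that must be recovered elastically is δ_free − gap = 7.224 − 3.3 = 3.924 mm.
Compatibility: PL/(AE) = 3.924 mm, so σ = P/A = E × (3.924/2525) = 169.4 MPa.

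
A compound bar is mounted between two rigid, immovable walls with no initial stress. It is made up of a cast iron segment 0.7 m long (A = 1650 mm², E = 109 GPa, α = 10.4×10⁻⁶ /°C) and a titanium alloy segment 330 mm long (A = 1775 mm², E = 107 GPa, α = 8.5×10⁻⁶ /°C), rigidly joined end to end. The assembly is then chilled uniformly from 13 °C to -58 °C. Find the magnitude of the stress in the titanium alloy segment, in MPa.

σ ≈ 71.7 MPa (tensile)

Free thermal contraction of the whole bar: Σ αᵢΔT Lᵢ = 10.4×10⁻⁶×71×700 + 8.5×10⁻⁶×71×330 = 0.716 mm.
The walls prevent any net length change, so an axial force P (same in every segment) develops. Compatibility: P · Σ Lᵢ/(AᵢEᵢ) = δ_free.
Σ Lᵢ/(AᵢEᵢ) = 700/(1650×109×10³) + 330/(1775×107×10³) = 5.63×10⁻⁶ mm/N.
P = 0.716 / 5.63×10⁻⁶ = 127200 N = 127.2 kN, tensile.
σ_{titanium alloy} = P / A = 127200 / 1775 = 71.66 MPa.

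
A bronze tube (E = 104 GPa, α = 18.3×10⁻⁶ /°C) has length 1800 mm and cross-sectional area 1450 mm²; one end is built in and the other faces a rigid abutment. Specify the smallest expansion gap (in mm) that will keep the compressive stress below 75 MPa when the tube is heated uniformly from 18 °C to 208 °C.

With no wall the tube would lengthen by αΔT L = 18.3×10⁻⁶ × 190 × 1800 = 6.259 mm.
A stress of 75 MPa corresponds to the wall pushing the tube back by σL/E = 75×1800/(104×10³) = 1.298 mm.
The gap must absorb the remainder: g_min = 6.259 − 1.298 = 4.961 mm.

g ≈ 4.96 mm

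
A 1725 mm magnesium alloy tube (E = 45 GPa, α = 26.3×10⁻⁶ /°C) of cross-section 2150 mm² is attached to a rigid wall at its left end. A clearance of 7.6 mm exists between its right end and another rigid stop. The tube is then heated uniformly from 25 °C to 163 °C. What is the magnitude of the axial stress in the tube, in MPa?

Unrestrained expansion: δ_free = αΔT L = 26.3×10⁻⁶ × 138 × 1725 = 6.261 mm.
Since δ_free = 6.26 mm is less than the 7.6 mm gap, the tube never touches the wall. No axial force develops.

σ ≈ 0 MPa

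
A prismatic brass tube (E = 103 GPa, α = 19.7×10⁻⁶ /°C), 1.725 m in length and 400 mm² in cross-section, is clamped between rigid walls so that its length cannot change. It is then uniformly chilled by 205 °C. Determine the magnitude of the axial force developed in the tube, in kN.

With zero net strain, σ = E·αΔT = 103 GPa × 19.7×10⁻⁶ × 205 = 416 MPa.
Then P = σA = 416 × 400 mm² = 166.4 kN, tensile.

P ≈ 166 kN (tensile)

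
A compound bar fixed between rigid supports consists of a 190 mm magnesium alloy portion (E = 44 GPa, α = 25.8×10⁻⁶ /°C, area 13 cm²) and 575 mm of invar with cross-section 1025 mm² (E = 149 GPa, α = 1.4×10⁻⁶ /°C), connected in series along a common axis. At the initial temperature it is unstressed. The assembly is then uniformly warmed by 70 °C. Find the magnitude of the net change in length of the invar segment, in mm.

|ΔL| ≈ 0.156 mm

If the supports were absent, the total length change would be Σ αᵢΔT Lᵢ = 25.8×10⁻⁶×70×190 + 1.4×10⁻⁶×70×575 = 0.3995 mm.
Since the ends are fixed, an axial force P builds up, equal in every segment, with P · Σ Lᵢ/(AᵢEᵢ) = δ_free.
The series flexibility is Σ Lᵢ/(AᵢEᵢ) = 190/(1300×44×10³) + 575/(1025×149×10³) = 7.087×10⁻⁶ mm/N.
P = 0.3995 / 7.087×10⁻⁶ = 56370 N = 56.37 kN, compressive.
For the invar segment, free thermal change = 1.4×10⁻⁶×70×575 = 0.05635 mm and elastic change from P = 56370×575/(1025×149×10³) = 0.2122 mm; these oppose, so the net change is 0.156 mm (segment shortens).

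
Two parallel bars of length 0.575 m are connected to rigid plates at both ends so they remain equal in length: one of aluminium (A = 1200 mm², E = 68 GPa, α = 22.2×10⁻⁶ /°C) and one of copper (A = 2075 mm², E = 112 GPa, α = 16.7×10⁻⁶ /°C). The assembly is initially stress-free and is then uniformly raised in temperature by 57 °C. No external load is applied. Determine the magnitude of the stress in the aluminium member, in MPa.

Equilibrium of a rigid end plate with no external load gives equal and opposite internal forces ±P in the two members. Since α_{aluminium} > α_{copper}, heating drives the aluminium into compression and the copper into tension.
Equating the net (thermal + elastic) strains gives |α₁ − α₂|·ΔT = P·[1/(A₁E₁) + 1/(A₂E₂)].
|α₁ − α₂|·ΔT = 5.5×10⁻⁶ × 57 = 0.0003135.
1/(A₁E₁) + 1/(A₂E₂) = 1/(1200×68×10³) + 1/(2075×112×10³) = 1.656×10⁻⁸ N⁻¹.
P = 0.0003135 / 1.656×10⁻⁸ = 18930 N = 18.93 kN.
σ_{aluminium} = P/A₁ = 18930/1200 = 15.78 MPa, compressive.

σ ≈ 15.8 MPa (compressive)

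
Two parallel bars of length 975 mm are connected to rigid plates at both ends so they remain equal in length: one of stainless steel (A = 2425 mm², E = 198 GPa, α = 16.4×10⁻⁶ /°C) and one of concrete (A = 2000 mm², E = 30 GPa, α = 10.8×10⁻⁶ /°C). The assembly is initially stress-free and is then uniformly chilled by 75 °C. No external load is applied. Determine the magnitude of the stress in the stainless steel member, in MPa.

Equilibrium of a rigid end plate with no external load gives equal and opposite internal forces ±P in the two members. Since α_{stainless steel} > α_{concrete}, cooling drives the stainless steel into tension and the concrete into compression.
Compatibility of the two members (thermal + elastic change equal): (α₁ − α₂)ΔT = P·[1/(A₁E₁) + 1/(A₂E₂)].
|α₁ − α₂|·ΔT = 5.6×10⁻⁶ × 75 = 0.00042.
1/(A₁E₁) + 1/(A₂E₂) = 1/(2425×198×10³) + 1/(2000×30×10³) = 1.875×10⁻⁸ N⁻¹.
So P = 0.00042 / 1.875×10⁻⁸ = 22.4 kN.
σ_{stainless steel} = P/A₁ = 22400/2425 = 9.237 MPa, tensile.

σ ≈ 9.24 MPa (tensile)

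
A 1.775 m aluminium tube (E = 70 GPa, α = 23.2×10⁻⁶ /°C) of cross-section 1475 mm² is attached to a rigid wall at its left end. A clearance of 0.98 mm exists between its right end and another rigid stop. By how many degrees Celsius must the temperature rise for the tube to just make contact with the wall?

ΔT ≈ 23.8 °C

Contact occurs when the free expansion equals the gap: αΔT L = 0.98 mm.
So ΔT = g/(αL) = 0.98/(23.2×10⁻⁶ × 1775) = 23.8 °C.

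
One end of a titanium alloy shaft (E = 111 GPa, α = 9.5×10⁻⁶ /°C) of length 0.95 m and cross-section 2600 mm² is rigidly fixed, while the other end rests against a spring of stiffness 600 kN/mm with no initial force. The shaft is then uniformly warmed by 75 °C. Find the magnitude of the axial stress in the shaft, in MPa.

The unrestrained thermal change is αΔT L = 9.5×10⁻⁶ × 75 × 950 = 0.6769 mm.
Let P be the compressive force at the spring. The shaft shortens elastically by PL/(AE) and the spring compresses by P/k; together these equal δ_free.
P [ L/(AE) + 1/k ] = δ_free → P [ 950/(2600×111×10³) + 1/(600×10³) ] = 0.6769.
P = 0.6769 / 4.958×10⁻⁶ = 136500 N.
σ = P/A = 136500/2600 = 52.5 MPa.

σ ≈ 52.5 MPa (compressive)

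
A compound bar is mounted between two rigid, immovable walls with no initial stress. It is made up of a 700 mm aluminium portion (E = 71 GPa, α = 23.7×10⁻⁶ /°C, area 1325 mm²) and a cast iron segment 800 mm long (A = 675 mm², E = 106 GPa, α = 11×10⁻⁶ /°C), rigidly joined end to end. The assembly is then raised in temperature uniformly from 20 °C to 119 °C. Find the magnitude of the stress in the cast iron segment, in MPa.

With the walls removed the bar would change length by δ_free = Σ αᵢΔT Lᵢ = 23.7×10⁻⁶×99×700 + 11×10⁻⁶×99×800 = 2.514 mm.
Since the ends are fixed, an axial force P builds up, equal in every segment, with P · Σ Lᵢ/(AᵢEᵢ) = δ_free.
Σ Lᵢ/(AᵢEᵢ) = 700/(1325×71×10³) + 800/(675×106×10³) = 1.862×10⁻⁵ mm/N.
Hence P = δ_free / Σ(L/AE) = 2.514/1.862×10⁻⁵ = 135 kN (compressive).
σ_{cast iron} = P / A = 135000 / 675 = 200 MPa.

σ ≈ 200 MPa (compressive)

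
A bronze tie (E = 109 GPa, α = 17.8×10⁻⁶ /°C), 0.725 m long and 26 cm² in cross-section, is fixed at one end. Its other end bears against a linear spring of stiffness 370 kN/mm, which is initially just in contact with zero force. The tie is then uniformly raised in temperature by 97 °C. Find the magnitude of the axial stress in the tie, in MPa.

σ ≈ 91.5 MPa (compressive)

The unrestrained thermal change is αΔT L = 17.8×10⁻⁶ × 97 × 725 = 1.252 mm.
With a force P in the spring, the elastic change of the tie is PL/(AE) and that of the spring is P/k; compatibility requires their sum to equal δ_free.
P [ L/(AE) + 1/k ] = δ_free → P [ 725/(2600×109×10³) + 1/(370×10³) ] = 1.252.
P = 1.252 / 5.261×10⁻⁶ = 237900 N.
σ = P/A = 237900/2600 = 91.52 MPa.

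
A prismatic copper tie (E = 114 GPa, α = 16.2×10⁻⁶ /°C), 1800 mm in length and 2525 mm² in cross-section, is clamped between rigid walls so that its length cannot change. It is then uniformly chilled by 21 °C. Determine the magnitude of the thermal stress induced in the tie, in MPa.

Because both ends are immovable the net strain is zero, and the suppressed thermal strain is αΔT = 16.2×10⁻⁶ × 21 = 340.2×10⁻⁶.
The stress required to suppress this strain is σ = Eε = 114×10³ × 340.2×10⁻⁶ = 38.78 MPa, tensile since the tie is trying to contract.

σ ≈ 38.8 MPa (tensile)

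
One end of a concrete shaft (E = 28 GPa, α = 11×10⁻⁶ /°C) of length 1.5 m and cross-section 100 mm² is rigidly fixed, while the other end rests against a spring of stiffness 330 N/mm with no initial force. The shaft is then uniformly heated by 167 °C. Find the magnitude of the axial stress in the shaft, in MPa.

Free thermal expansion: δ_free = αΔT L = 11×10⁻⁶ × 167 × 1500 = 2.755 mm.
With a force P in the spring, the elastic change of the shaft is PL/(AE) and that of the spring is P/k; compatibility requires their sum to equal δ_free.
P [ L/(AE) + 1/k ] = δ_free → P [ 1500/(100×28×10³) + 1/(330) ] = 2.755.
P = 2.755 / 0.003566 = 772.7 N.
σ = P/A = 772.7/100 = 7.727 MPa.

σ ≈ 7.73 MPa (compressive)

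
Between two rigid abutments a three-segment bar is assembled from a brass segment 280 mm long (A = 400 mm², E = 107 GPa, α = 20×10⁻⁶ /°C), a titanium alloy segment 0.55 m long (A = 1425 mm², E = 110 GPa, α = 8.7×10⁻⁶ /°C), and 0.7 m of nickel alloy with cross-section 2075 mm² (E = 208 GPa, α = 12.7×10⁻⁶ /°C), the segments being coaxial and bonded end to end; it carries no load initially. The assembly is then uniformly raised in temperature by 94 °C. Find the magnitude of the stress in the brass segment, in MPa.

σ ≈ 388 MPa (compressive)

If the supports were absent, the total length change would be Σ αᵢΔT Lᵢ = 20×10⁻⁶×94×280 + 8.7×10⁻⁶×94×550 + 12.7×10⁻⁶×94×700 = 1.812 mm.
The rigid supports impose zero overall length change; the single axial force P common to all segments must satisfy P Σ Lᵢ/(AᵢEᵢ) = δ_free.
Σ Lᵢ/(AᵢEᵢ) = 280/(400×107×10³) + 550/(1425×110×10³) + 700/(2075×208×10³) = 1.167×10⁻⁵ mm/N.
So P = 1.812 / 1.167×10⁻⁵ = 155.2 kN, compressive.
σ_{brass} = P / A = 155200 / 400 = 388.1 MPa.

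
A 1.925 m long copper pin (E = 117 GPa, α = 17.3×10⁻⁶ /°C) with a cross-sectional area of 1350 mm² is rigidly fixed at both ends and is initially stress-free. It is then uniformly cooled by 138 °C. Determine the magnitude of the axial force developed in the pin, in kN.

P ≈ 377 kN (tensile)

The ends cannot move, so σ = EαΔT = 117×10³ × 17.3×10⁻⁶ × 138 = 279.3 MPa.
Axial force P = σA = 279.3 × 1350 = 377100 N = 377.1 kN, tensile.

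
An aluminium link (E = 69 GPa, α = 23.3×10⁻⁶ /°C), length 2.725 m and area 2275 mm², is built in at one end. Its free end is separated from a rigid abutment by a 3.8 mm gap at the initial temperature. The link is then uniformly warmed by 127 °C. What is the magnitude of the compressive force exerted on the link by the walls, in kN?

Free thermal elongation = αΔT L = 23.3×10⁻⁶ × 127 × 2725 = 8.064 mm.
This exceeds the 3.8 mm gap, so the wall pushes back. The portion of expansion that must be recovered elastically is δ_free − gap = 8.064 − 3.8 = 4.264 mm.
So σ = E(δ_free − g)/L = 69×10³ × 4.264/2725 = 108 MPa.
Force on the wall = σA = 108 × 2275 mm² = 245.6 kN.

P ≈ 246 kN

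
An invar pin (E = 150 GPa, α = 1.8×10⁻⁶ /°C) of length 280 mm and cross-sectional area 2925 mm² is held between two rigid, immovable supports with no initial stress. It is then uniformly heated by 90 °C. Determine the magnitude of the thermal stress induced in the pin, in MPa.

Because both ends are immovable the net strain is zero, and the suppressed thermal strain is αΔT = 1.8×10⁻⁶ × 90 = 162×10⁻⁶.
The stress required to suppress this strain is σ = Eε = 150×10³ × 162×10⁻⁶ = 24.3 MPa, compressive since the pin is trying to expand.

σ ≈ 24.3 MPa (compressive)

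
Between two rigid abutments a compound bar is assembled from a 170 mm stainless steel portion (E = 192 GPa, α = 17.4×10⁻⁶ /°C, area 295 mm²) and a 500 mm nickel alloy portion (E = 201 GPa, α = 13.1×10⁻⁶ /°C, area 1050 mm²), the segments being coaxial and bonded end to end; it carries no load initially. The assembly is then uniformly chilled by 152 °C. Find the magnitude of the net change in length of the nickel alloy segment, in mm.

|ΔL| ≈ 0.358 mm

Free thermal contraction of the whole bar: Σ αᵢΔT Lᵢ = 17.4×10⁻⁶×152×170 + 13.1×10⁻⁶×152×500 = 1.445 mm.
Since the ends are fixed, an axial force P builds up, equal in every segment, with P · Σ Lᵢ/(AᵢEᵢ) = δ_free.
Σ Lᵢ/(AᵢEᵢ) = 170/(295×192×10³) + 500/(1050×201×10³) = 5.371×10⁻⁶ mm/N.
So P = 1.445 / 5.371×10⁻⁶ = 269.1 kN, tensile.
For the nickel alloy segment, free thermal change = 13.1×10⁻⁶×152×500 = 0.9956 mm and elastic change from P = 269100×500/(1050×201×10³) = 0.6375 mm; these oppose, so the net change is 0.358 mm (segment shortens).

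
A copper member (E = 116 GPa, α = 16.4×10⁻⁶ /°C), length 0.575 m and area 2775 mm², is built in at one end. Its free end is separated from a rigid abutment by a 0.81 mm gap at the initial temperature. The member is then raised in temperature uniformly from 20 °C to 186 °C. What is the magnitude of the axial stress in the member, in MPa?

Free thermal elongation = αΔT L = 16.4×10⁻⁶ × 166 × 575 = 1.565 mm.
This exceeds the 0.81 mm gap, so the wall pushes back. The portion of expansion that must be recovered elastically is δ_free − gap = 1.565 − 0.81 = 0.7554 mm.
So σ = E(δ_free − g)/L = 116×10³ × 0.7554/575 = 152.4 MPa.

σ ≈ 152 MPa (compressive)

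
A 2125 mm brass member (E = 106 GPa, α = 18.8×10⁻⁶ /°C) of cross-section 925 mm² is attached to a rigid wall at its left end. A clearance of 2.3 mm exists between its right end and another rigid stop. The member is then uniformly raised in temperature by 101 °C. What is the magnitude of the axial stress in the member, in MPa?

Free thermal elongation = αΔT L = 18.8×10⁻⁶ × 101 × 2125 = 4.035 mm.
The gap closes (δ_free > 2.3 mm) and the wall then resists a further 4.035 − 2.3 = 1.735 mm of expansion.
Compatibility: PL/(AE) = 1.735 mm, so σ = P/A = E × (1.735/2125) = 86.54 MPa.

σ ≈ 86.5 MPa (compressive)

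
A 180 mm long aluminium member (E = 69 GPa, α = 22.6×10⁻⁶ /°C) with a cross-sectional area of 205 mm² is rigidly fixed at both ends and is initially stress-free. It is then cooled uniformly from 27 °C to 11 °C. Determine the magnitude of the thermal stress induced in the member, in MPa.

Because both ends are immovable the net strain is zero, and the suppressed thermal strain is αΔT = 22.6×10⁻⁶ × 16 = 361.6×10⁻⁶.
The stress required to suppress this strain is σ = Eε = 69×10³ × 361.6×10⁻⁶ = 24.95 MPa, tensile since the member is trying to contract.

σ ≈ 25 MPa (tensile)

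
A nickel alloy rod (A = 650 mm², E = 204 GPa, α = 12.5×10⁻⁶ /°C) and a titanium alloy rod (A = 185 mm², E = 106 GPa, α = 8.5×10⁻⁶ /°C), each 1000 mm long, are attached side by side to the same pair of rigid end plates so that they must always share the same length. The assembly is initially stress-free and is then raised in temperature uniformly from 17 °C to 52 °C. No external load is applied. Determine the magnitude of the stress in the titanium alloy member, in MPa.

Equilibrium of a rigid end plate with no external load gives equal and opposite internal forces ±P in the two members. Since α_{nickel alloy} > α_{titanium alloy}, heating drives the nickel alloy into compression and the titanium alloy into tension.
Equating the net (thermal + elastic) strains gives |α₁ − α₂|·ΔT = P·[1/(A₁E₁) + 1/(A₂E₂)].
|α₁ − α₂|·ΔT = 4×10⁻⁶ × 35 = 0.00014.
1/(A₁E₁) + 1/(A₂E₂) = 1/(650×204×10³) + 1/(185×106×10³) = 5.854×10⁻⁸ N⁻¹.
So P = 0.00014 / 5.854×10⁻⁸ = 2.392 kN.
σ_{titanium alloy} = P/A₂ = 2392/185 = 12.93 MPa, tensile.

σ ≈ 12.9 MPa (tensile)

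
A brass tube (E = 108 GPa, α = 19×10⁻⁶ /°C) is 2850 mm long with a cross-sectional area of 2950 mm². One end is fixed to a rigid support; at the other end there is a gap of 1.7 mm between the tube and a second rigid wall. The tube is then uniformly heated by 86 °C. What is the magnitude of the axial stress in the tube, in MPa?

σ ≈ 112 MPa (compressive)

Unrestrained expansion: δ_free = αΔT L = 19×10⁻⁶ × 86 × 2850 = 4.657 mm.
The gap closes (δ_free > 1.7 mm) and the wall then resists a further 4.657 − 1.7 = 2.957 mm of expansion.
That suppressed elongation corresponds to σ = E·Δ/L = 108×10³ × 2.957/2850 = 112.1 MPa.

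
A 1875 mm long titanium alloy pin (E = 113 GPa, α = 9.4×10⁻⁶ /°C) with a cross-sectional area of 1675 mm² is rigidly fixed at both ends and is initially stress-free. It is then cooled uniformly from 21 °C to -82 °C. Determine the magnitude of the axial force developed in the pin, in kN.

P ≈ 183 kN (tensile)

The ends cannot move, so σ = EαΔT = 113×10³ × 9.4×10⁻⁶ × 103 = 109.4 MPa.
Axial force P = σA = 109.4 × 1675 = 183300 N = 183.3 kN, tensile.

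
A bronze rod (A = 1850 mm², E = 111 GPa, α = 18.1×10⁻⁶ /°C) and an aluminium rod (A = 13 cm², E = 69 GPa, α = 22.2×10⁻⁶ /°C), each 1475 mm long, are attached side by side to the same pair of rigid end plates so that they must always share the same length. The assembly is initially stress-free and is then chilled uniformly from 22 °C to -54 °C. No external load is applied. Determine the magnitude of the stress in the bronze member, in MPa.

σ ≈ 10.5 MPa (compressive)

Equilibrium of a rigid end plate with no external load gives equal and opposite internal forces ±P in the two members. Since α_{aluminium} > α_{bronze}, cooling drives the aluminium into tension and the bronze into compression.
Compatibility of the two members (thermal + elastic change equal): (α₁ − α₂)ΔT = P·[1/(A₁E₁) + 1/(A₂E₂)].
|α₁ − α₂|·ΔT = 4.1×10⁻⁶ × 76 = 0.0003116.
1/(A₁E₁) + 1/(A₂E₂) = 1/(1850×111×10³) + 1/(1300×69×10³) = 1.602×10⁻⁸ N⁻¹.
P = 0.0003116 / 1.602×10⁻⁸ = 19450 N = 19.45 kN.
σ_{bronze} = P/A₁ = 19450/1850 = 10.52 MPa, compressive.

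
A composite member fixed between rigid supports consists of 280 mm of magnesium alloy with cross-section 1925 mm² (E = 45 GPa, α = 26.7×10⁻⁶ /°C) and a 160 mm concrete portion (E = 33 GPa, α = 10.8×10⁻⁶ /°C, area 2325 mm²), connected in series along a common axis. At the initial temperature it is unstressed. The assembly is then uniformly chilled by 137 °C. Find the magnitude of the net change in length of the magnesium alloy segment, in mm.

|ΔL| ≈ 0.258 mm

With the walls removed the bar would change length by δ_free = Σ αᵢΔT Lᵢ = 26.7×10⁻⁶×137×280 + 10.8×10⁻⁶×137×160 = 1.261 mm.
Since the ends are fixed, an axial force P builds up, equal in every segment, with P · Σ Lᵢ/(AᵢEᵢ) = δ_free.
Σ Lᵢ/(AᵢEᵢ) = 280/(1925×45×10³) + 160/(2325×33×10³) = 5.318×10⁻⁶ mm/N.
So P = 1.261 / 5.318×10⁻⁶ = 237.1 kN, tensile.
For the magnesium alloy segment, free thermal change = 26.7×10⁻⁶×137×280 = 1.024 mm and elastic change from P = 237100×280/(1925×45×10³) = 0.7665 mm; these oppose, so the net change is 0.258 mm (segment shortens).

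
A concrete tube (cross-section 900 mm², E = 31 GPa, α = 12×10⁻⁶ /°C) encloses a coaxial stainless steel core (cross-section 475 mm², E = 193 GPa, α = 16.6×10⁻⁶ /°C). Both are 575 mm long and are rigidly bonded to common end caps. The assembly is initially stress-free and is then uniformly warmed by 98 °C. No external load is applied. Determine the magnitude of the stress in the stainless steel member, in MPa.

σ ≈ 20.3 MPa (compressive)

Both members must finish at the same length. With the larger α, the stainless steel tends to over-expand; the plates restrain it, putting the stainless steel in compression and the concrete in tension. With no external load the two internal forces are equal and opposite, magnitude P.
Setting the final lengths equal and cancelling L: (α₁ − α₂)ΔT = P/(A₁E₁) + P/(A₂E₂).
|α₁ − α₂|·ΔT = 4.6×10⁻⁶ × 98 = 0.0004508.
1/(A₁E₁) + 1/(A₂E₂) = 1/(900×31×10³) + 1/(475×193×10³) = 4.675×10⁻⁸ N⁻¹.
So P = 0.0004508 / 4.675×10⁻⁸ = 9.643 kN.
σ_{stainless steel} = P/A₂ = 9643/475 = 20.3 MPa, compressive.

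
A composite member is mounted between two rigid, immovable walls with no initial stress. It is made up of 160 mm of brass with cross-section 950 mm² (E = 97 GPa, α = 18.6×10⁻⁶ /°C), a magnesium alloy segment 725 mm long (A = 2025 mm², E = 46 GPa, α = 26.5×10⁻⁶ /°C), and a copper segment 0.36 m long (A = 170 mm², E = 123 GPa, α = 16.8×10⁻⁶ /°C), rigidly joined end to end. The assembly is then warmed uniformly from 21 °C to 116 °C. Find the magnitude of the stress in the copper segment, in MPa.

σ ≈ 590 MPa (compressive)

If the supports were absent, the total length change would be Σ αᵢΔT Lᵢ = 18.6×10⁻⁶×95×160 + 26.5×10⁻⁶×95×725 + 16.8×10⁻⁶×95×360 = 2.682 mm.
The rigid supports impose zero overall length change; the single axial force P common to all segments must satisfy P Σ Lᵢ/(AᵢEᵢ) = δ_free.
Σ Lᵢ/(AᵢEᵢ) = 160/(950×97×10³) + 725/(2025×46×10³) + 360/(170×123×10³) = 2.674×10⁻⁵ mm/N.
So P = 2.682 / 2.674×10⁻⁵ = 100.3 kN, compressive.
σ_{copper} = P / A = 100300 / 170 = 590.2 MPa.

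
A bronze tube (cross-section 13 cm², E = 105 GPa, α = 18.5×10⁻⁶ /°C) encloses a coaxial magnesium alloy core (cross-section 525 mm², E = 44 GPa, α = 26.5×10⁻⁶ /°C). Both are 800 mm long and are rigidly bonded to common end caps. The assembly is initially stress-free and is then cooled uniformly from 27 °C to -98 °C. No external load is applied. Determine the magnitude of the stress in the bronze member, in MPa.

The magnesium alloy has the larger α, so on cooling it would change length more than the bronze if both were free. The rigid plates force a common final length, so the magnesium alloy is put into tension and the bronze into compression, with equal and opposite forces P (no external load).
Equating the net (thermal + elastic) strains gives |α₁ − α₂|·ΔT = P·[1/(A₁E₁) + 1/(A₂E₂)].
|α₁ − α₂|·ΔT = 8×10⁻⁶ × 125 = 0.001.
1/(A₁E₁) + 1/(A₂E₂) = 1/(1300×105×10³) + 1/(525×44×10³) = 5.062×10⁻⁸ N⁻¹.
So P = 0.001 / 5.062×10⁻⁸ = 19.76 kN.
σ_{bronze} = P/A₁ = 19760/1300 = 15.2 MPa, compressive.

σ ≈ 15.2 MPa (compressive)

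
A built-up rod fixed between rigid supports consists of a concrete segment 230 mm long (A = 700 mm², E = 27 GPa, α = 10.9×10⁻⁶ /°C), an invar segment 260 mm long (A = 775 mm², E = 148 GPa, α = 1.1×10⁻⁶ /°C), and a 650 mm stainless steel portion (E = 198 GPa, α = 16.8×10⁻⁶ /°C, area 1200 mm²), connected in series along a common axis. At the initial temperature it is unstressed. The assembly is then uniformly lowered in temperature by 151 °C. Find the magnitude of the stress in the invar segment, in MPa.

With the walls removed the bar would change length by δ_free = Σ αᵢΔT Lᵢ = 10.9×10⁻⁶×151×230 + 1.1×10⁻⁶×151×260 + 16.8×10⁻⁶×151×650 = 2.071 mm.
The rigid supports impose zero overall length change; the single axial force P common to all segments must satisfy P Σ Lᵢ/(AᵢEᵢ) = δ_free.
The series flexibility is Σ Lᵢ/(AᵢEᵢ) = 230/(700×27×10³) + 260/(775×148×10³) + 650/(1200×198×10³) = 1.717×10⁻⁵ mm/N.
Hence P = δ_free / Σ(L/AE) = 2.071/1.717×10⁻⁵ = 120.6 kN (tensile).
σ_{invar} = P / A = 120600 / 775 = 155.6 MPa.

σ ≈ 156 MPa (tensile)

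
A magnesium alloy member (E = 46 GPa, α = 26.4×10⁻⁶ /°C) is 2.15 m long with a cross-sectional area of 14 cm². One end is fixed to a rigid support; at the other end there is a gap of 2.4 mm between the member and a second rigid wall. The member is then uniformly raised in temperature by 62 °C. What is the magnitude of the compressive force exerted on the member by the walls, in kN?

If the wall were absent the member would grow by αΔT L = 26.4×10⁻⁶ × 62 × 2150 = 3.519 mm.
After closing the 2.4 mm clearance, 3.519 − 2.4 = 1.119 mm of expansion remains to be suppressed by the wall.
That suppressed elongation corresponds to σ = E·Δ/L = 46×10³ × 1.119/2150 = 23.94 MPa.
Force on the wall = σA = 23.94 × 1400 mm² = 33.52 kN.

P ≈ 33.5 kN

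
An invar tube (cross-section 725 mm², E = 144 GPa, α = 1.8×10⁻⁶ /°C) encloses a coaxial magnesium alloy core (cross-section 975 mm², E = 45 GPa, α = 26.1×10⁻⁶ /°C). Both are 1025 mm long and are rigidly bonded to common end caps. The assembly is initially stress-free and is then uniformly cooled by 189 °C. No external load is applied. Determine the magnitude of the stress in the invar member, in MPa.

Both members must finish at the same length. With the larger α, the magnesium alloy tends to over-contract; the plates restrain it, putting the magnesium alloy in tension and the invar in compression. With no external load the two internal forces are equal and opposite, magnitude P.
Equating the net (thermal + elastic) strains gives |α₁ − α₂|·ΔT = P·[1/(A₁E₁) + 1/(A₂E₂)].
|α₁ − α₂|·ΔT = 24.3×10⁻⁶ × 189 = 0.004593.
1/(A₁E₁) + 1/(A₂E₂) = 1/(725×144×10³) + 1/(975×45×10³) = 3.237×10⁻⁸ N⁻¹.
So P = 0.004593 / 3.237×10⁻⁸ = 141.9 kN.
σ_{invar} = P/A₁ = 141900/725 = 195.7 MPa, compressive.

σ ≈ 196 MPa (compressive)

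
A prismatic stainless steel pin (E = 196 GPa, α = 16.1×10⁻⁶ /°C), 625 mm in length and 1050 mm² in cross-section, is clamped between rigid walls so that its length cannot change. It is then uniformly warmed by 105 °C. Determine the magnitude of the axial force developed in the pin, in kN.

P ≈ 348 kN (compressive)

With zero net strain, σ = E·αΔT = 196 GPa × 16.1×10⁻⁶ × 105 = 331.3 MPa.
Axial force P = σA = 331.3 × 1050 = 347900 N = 347.9 kN, compressive.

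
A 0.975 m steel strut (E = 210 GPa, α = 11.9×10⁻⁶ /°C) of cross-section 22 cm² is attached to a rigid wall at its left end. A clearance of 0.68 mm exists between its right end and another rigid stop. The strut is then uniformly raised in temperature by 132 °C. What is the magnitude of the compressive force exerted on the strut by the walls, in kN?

P ≈ 403 kN

If the wall were absent the strut would grow by αΔT L = 11.9×10⁻⁶ × 132 × 975 = 1.532 mm.
After closing the 0.68 mm clearance, 1.532 − 0.68 = 0.8515 mm of expansion remains to be suppressed by the wall.
That suppressed elongation corresponds to σ = E·Δ/L = 210×10³ × 0.8515/975 = 183.4 MPa.
P = σA = 183.4 × 2200 = 403.5 kN.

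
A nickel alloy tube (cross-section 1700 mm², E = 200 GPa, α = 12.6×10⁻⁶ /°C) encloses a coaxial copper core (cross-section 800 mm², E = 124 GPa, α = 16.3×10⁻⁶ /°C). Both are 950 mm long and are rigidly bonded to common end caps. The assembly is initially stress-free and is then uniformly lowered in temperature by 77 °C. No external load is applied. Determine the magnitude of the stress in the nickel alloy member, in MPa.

σ ≈ 12.9 MPa (compressive)

Both members must finish at the same length. With the larger α, the copper tends to over-contract; the plates restrain it, putting the copper in tension and the nickel alloy in compression. With no external load the two internal forces are equal and opposite, magnitude P.
Equating the net (thermal + elastic) strains gives |α₁ − α₂|·ΔT = P·[1/(A₁E₁) + 1/(A₂E₂)].
|α₁ − α₂|·ΔT = 3.7×10⁻⁶ × 77 = 0.0002849.
1/(A₁E₁) + 1/(A₂E₂) = 1/(1700×200×10³) + 1/(800×124×10³) = 1.302×10⁻⁸ N⁻¹.
P = 0.0002849 / 1.302×10⁻⁸ = 21880 N = 21.88 kN.
σ_{nickel alloy} = P/A₁ = 21880/1700 = 12.87 MPa, compressive.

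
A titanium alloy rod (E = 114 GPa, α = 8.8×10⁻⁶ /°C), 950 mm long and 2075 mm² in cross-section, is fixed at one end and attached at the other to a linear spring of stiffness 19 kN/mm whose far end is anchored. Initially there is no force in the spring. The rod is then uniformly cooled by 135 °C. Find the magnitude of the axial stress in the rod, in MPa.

σ ≈ 9.6 MPa (tensile)

The unrestrained thermal change is αΔT L = 8.8×10⁻⁶ × 135 × 950 = 1.129 mm.
With a force P in the spring, the elastic change of the rod is PL/(AE) and that of the spring is P/k; compatibility requires their sum to equal δ_free.
P [ L/(AE) + 1/k ] = δ_free → P [ 950/(2075×114×10³) + 1/(19×10³) ] = 1.129.
P = 1.129 / 5.665×10⁻⁵ = 19920 N.
σ = P/A = 19920/2075 = 9.602 MPa.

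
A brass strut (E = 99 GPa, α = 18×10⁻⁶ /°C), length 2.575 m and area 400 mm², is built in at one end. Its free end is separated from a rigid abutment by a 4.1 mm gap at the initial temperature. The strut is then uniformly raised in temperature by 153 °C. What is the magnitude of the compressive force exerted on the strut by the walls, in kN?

Free thermal elongation = αΔT L = 18×10⁻⁶ × 153 × 2575 = 7.092 mm.
The gap closes (δ_free > 4.1 mm) and the wall then resists a further 7.092 − 4.1 = 2.992 mm of expansion.
That suppressed elongation corresponds to σ = E·Δ/L = 99×10³ × 2.992/2575 = 115 MPa.
P = σA = 115 × 400 = 46.01 kN.

P ≈ 46 kN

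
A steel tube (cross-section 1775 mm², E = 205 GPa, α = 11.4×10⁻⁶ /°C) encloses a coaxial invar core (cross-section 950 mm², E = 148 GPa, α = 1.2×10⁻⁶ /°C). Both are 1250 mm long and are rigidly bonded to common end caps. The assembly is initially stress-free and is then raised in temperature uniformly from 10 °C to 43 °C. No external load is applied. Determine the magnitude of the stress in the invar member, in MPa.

The steel has the larger α, so on heating it would change length more than the invar if both were free. The rigid plates force a common final length, so the steel is put into compression and the invar into tension, with equal and opposite forces P (no external load).
Equating the net (thermal + elastic) strains gives |α₁ − α₂|·ΔT = P·[1/(A₁E₁) + 1/(A₂E₂)].
|α₁ − α₂|·ΔT = 10.2×10⁻⁶ × 33 = 0.0003366.
1/(A₁E₁) + 1/(A₂E₂) = 1/(1775×205×10³) + 1/(950×148×10³) = 9.861×10⁻⁹ N⁻¹.
P = 0.0003366 / 9.861×10⁻⁹ = 34140 N = 34.14 kN.
σ_{invar} = P/A₂ = 34140/950 = 35.93 MPa, tensile.

σ ≈ 35.9 MPa (tensile)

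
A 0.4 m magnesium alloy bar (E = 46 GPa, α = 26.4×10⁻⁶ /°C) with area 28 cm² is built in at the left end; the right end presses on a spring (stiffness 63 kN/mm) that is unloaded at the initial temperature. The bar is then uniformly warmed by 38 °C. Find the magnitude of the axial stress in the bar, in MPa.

If the spring were absent the bar would lengthen by αΔT L = 26.4×10⁻⁶ × 38 × 400 = 0.4013 mm.
Let P be the compressive force at the spring. The bar shortens elastically by PL/(AE) and the spring compresses by P/k; together these equal δ_free.
P [ L/(AE) + 1/k ] = δ_free → P [ 400/(2800×46×10³) + 1/(63×10³) ] = 0.4013.
P = 0.4013 / 1.898×10⁻⁵ = 21140 N.
σ = P/A = 21140/2800 = 7.551 MPa.

σ ≈ 7.55 MPa (compressive)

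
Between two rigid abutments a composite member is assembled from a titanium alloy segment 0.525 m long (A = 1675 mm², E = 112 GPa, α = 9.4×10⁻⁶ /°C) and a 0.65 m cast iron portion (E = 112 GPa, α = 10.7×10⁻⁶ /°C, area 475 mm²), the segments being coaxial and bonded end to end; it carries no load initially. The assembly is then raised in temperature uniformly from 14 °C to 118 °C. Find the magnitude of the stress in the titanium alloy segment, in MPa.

If the supports were absent, the total length change would be Σ αᵢΔT Lᵢ = 9.4×10⁻⁶×104×525 + 10.7×10⁻⁶×104×650 = 1.237 mm.
Since the ends are fixed, an axial force P builds up, equal in every segment, with P · Σ Lᵢ/(AᵢEᵢ) = δ_free.
The series flexibility is Σ Lᵢ/(AᵢEᵢ) = 525/(1675×112×10³) + 650/(475×112×10³) = 1.502×10⁻⁵ mm/N.
Hence P = δ_free / Σ(L/AE) = 1.237/1.502×10⁻⁵ = 82.35 kN (compressive).
σ_{titanium alloy} = P / A = 82350 / 1675 = 49.16 MPa.

σ ≈ 49.2 MPa (compressive)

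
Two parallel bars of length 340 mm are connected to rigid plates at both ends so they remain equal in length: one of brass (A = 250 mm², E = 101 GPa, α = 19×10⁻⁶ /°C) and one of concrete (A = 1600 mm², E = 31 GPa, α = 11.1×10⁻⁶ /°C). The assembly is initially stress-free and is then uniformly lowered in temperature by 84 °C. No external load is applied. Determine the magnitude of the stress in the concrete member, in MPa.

σ ≈ 6.94 MPa (compressive)

The brass has the larger α, so on cooling it would change length more than the concrete if both were free. The rigid plates force a common final length, so the brass is put into tension and the concrete into compression, with equal and opposite forces P (no external load).
Compatibility of the two members (thermal + elastic change equal): (α₁ − α₂)ΔT = P·[1/(A₁E₁) + 1/(A₂E₂)].
|α₁ − α₂|·ΔT = 7.9×10⁻⁶ × 84 = 0.0006636.
1/(A₁E₁) + 1/(A₂E₂) = 1/(250×101×10³) + 1/(1600×31×10³) = 5.977×10⁻⁸ N⁻¹.
So P = 0.0006636 / 5.977×10⁻⁸ = 11.1 kN.
σ_{concrete} = P/A₂ = 11100/1600 = 6.94 MPa, compressive.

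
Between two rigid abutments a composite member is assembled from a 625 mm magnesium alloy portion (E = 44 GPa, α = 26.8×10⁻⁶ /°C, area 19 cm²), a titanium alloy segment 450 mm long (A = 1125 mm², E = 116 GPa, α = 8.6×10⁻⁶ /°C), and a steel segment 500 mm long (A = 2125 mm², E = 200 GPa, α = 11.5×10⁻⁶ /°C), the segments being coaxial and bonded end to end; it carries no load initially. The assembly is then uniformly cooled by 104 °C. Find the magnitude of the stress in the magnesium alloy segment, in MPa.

If the supports were absent, the total length change would be Σ αᵢΔT Lᵢ = 26.8×10⁻⁶×104×625 + 8.6×10⁻⁶×104×450 + 11.5×10⁻⁶×104×500 = 2.742 mm.
The walls prevent any net length change, so an axial force P (same in every segment) develops. Compatibility: P · Σ Lᵢ/(AᵢEᵢ) = δ_free.
The series flexibility is Σ Lᵢ/(AᵢEᵢ) = 625/(1900×44×10³) + 450/(1125×116×10³) + 500/(2125×200×10³) = 1.21×10⁻⁵ mm/N.
P = 2.742 / 1.21×10⁻⁵ = 226600 N = 226.6 kN, tensile.
σ_{magnesium alloy} = P / A = 226600 / 1900 = 119.3 MPa.

σ ≈ 119 MPa (tensile)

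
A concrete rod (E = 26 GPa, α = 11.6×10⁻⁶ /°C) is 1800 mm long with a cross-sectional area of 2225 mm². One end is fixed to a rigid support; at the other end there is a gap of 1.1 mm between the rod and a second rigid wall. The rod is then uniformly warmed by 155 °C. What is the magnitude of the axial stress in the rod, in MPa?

Free thermal elongation = αΔT L = 11.6×10⁻⁶ × 155 × 1800 = 3.236 mm.
This exceeds the 1.1 mm gap, so the wall pushes back. The portion of expansion that must be recovered elastically is δ_free − gap = 3.236 − 1.1 = 2.136 mm.
Compatibility: PL/(AE) = 2.136 mm, so σ = P/A = E × (2.136/1800) = 30.86 MPa.

σ ≈ 30.9 MPa (compressive)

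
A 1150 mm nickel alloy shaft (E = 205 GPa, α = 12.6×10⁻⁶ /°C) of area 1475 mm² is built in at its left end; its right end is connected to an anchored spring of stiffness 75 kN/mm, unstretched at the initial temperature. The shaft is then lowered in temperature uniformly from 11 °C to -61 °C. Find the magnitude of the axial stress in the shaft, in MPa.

Free thermal contraction: δ_free = αΔT L = 12.6×10⁻⁶ × 72 × 1150 = 1.043 mm.
Let P be the tensile force in the spring. The shaft extends elastically by PL/(AE) and the spring stretches by P/k; together these equal δ_free.
So P = δ_free / [L/(AE) + 1/k] = 1.043 / [ 1150/(1475×205×10³) + 1/(75×10³) ].
P = 1.043 / 1.714×10⁻⁵ = 60880 N.
σ = P/A = 60880/1475 = 41.27 MPa.

σ ≈ 41.3 MPa (tensile)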